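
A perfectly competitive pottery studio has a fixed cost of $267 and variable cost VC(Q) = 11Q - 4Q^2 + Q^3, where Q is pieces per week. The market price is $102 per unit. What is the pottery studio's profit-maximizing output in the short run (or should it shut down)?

From TC, MC = TC'(Q) = 11 - 8Q + 3Q^2 and AVC = VC/Q = 11 - 4Q + Q^2.
AVC hits its minimum where MC = AVC, at Q = 2, giving min AVC = 11 - 4·2 + 2^2 = $7.
Since P = $102 ≥ min AVC = $7, price covers variable cost and the firm should produce.
Solving P = MC: -91 - 8Q + 3Q^2 = 0 ⇒ Q = -13/3 or 7. On the upward-sloping branch, Q* = 7.
Check: AVC at Q = 7 is $32 ≤ P, so revenue covers variable cost.
Profit = P·Q − TC = 102·7 − 491 = $223.

Produce at Q = 7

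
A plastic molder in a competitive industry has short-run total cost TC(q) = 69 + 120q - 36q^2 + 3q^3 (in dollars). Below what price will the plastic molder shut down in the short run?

$12 per unit

The firm shuts down when price falls below the minimum of average variable cost. AVC = VC/q = 120 - 36q + 3q^2.
dAVC/dq = -36 + 6q = 0 gives q = 6. min AVC = 120 - 36·6 + 3·6^2 = 12.
For P < $12 the firm produces nothing.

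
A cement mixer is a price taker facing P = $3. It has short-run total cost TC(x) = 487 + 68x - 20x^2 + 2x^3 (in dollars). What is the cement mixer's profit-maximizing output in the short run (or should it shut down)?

Shut down

Variable cost is VC = 68x - 20x^2 + 2x^3, so AVC = VC/x = 68 - 20x + 2x^2 and MC = dTC/dx = 68 - 40x + 6x^2.
AVC hits its minimum where MC = AVC, at x = 5, giving min AVC = 68 - 20·5 + 2·5^2 = $18.
P = $3 lies below min AVC = $18; no output level covers variable cost.
Best response: produce nothing and absorb the $487 fixed cost.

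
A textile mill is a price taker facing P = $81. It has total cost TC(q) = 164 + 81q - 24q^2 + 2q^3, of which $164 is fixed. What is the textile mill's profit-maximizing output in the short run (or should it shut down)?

Strip out fixed cost: VC = 81q - 24q^2 + 2q^3. Then AVC = 81 - 24q + 2q^2 and MC = 81 - 48q + 6q^2.
AVC hits its minimum where MC = AVC, at q = 6, giving min AVC = 81 - 24·6 + 2·6^2 = $9.
Since P = $81 ≥ min AVC = $9, price covers variable cost and the firm should produce.
Solving P = MC: -48q + 6q^2 = 0 ⇒ q = 0 or 8. On the upward-sloping branch, q* = 8.
Check: AVC at q = 8 is $17 ≤ P, so revenue covers variable cost.
Profit = P·q − TC = 81·8 − 300 = $348.

Produce at q = 8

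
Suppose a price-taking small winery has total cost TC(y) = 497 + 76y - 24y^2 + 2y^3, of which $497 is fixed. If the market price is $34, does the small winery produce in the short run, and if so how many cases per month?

From TC, MC = TC'(y) = 76 - 48y + 6y^2 and AVC = VC/y = 76 - 24y + 2y^2.
AVC hits its minimum where MC = AVC, at y = 6, giving min AVC = 76 - 24·6 + 2·6^2 = $4.
Because $34 ≥ $4, revenue can cover variable cost; the firm operates.
P = MC gives 42 - 48y + 6y^2 = 0, with roots 1 and 7. Take the larger (rising MC): y* = 7.
Check: AVC at y = 7 is $6 ≤ P, so revenue covers variable cost.
Profit = P·y − TC = 34·7 − 539 = -$301, a loss, but smaller than the $497 fixed cost the firm would lose by shutting down.

Produce at y = 7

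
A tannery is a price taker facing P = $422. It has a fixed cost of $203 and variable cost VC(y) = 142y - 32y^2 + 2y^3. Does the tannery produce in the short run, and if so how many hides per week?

From TC, MC = TC'(y) = 142 - 64y + 6y^2 and AVC = VC/y = 142 - 32y + 2y^2.
The AVC parabola has its vertex at y = 32/4 = 8, where AVC = 142 - 32·8 + 2·8^2 = $14.
Because $422 ≥ $14, revenue can cover variable cost; the firm operates.
P = MC gives -280 - 64y + 6y^2 = 0, with roots -10/3 and 14. Take the larger (rising MC): y* = 14.
Check: AVC at y = 14 is $86 ≤ P, so revenue covers variable cost.
Profit = P·y − TC = 422·14 − 1407 = $4501.

Produce at y = 14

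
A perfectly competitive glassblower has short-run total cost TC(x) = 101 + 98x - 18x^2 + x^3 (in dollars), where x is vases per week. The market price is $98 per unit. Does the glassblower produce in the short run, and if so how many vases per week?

Variable cost is VC = 98x - 18x^2 + x^3, so AVC = VC/x = 98 - 18x + x^2 and MC = dTC/dx = 98 - 36x + 3x^2.
AVC is minimized where dAVC/dx = -18 + 2x = 0, at x = 9; min AVC = 98 - 18·9 + 9^2 = $17.
Since P = $98 ≥ min AVC = $17, price covers variable cost and the firm should produce.
P = MC gives -36x + 3x^2 = 0, with roots 0 and 12. Take the larger (rising MC): x* = 12.
Check: AVC at x = 12 is $26 ≤ P, so revenue covers variable cost.
Profit = P·x − TC = 98·12 − 413 = $763.

Produce at x = 12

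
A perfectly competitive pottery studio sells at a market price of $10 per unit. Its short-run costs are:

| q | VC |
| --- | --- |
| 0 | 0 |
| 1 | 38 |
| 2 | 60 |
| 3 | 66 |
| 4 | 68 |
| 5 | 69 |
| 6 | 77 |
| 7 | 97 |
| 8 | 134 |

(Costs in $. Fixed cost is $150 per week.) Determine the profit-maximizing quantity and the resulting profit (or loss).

Tabulate TR − TC: q=0: -150; q=1: -178; q=2: -190; q=3: -186; q=4: -178; q=5: -169; q=6: -167; q=7: -177; q=8: -204.
Profit is highest at q = 0. Equivalently, the lowest AVC in the table is 77/6 ≈ $12.83 at q = 6, and P = $10 falls below it — price never covers variable cost, so the firm shuts down and loses only its fixed cost.

q = 0 (shut down); profit = -$150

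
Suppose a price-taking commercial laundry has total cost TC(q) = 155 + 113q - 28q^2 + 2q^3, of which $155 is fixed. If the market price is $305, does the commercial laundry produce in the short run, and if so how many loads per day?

Produce at q = 12

From TC, MC = TC'(q) = 113 - 56q + 6q^2 and AVC = VC/q = 113 - 28q + 2q^2.
AVC hits its minimum where MC = AVC, at q = 7, giving min AVC = 113 - 28·7 + 2·7^2 = $15.
P = $305 exceeds min AVC = $15, so the firm stays open.
Set P = MC: 305 = 113 - 56q + 6q^2 → -192 - 56q + 6q^2 = 0. The roots are q = -8/3 and q = 12; the profit-maximizing output is on the rising part of MC, so q* = 12.
Check: AVC at q = 12 is $65 ≤ P, so revenue covers variable cost.
Profit = P·q − TC = 305·12 − 935 = $2725.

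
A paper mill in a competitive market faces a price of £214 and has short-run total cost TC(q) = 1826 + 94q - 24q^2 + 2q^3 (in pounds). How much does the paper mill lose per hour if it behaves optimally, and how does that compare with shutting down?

Profit = -£226 at q = 10

AVC = 94 - 24q + 2q^2; min AVC = £22 at q = 6. Since P = £214 ≥ min AVC, the firm produces.
With MC = 94 - 48q + 6q^2, P = MC on the upward-sloping part at q* = 10.
TR = 214·10 = 2140. TC = 1826 + 540 = 2366. Profit = 2140 − 2366 = -£226.
By producing, the firm covers all variable cost plus £1600 of fixed cost; shutting down would lose the full £1826.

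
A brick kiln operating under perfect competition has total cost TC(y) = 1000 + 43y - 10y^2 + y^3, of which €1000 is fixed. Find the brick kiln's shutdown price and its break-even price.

Shutdown price = min AVC. AVC = 43 - 10y + y^2, with vertex at y = 5 and minimum €18.
ATC = 1000/y + 43 - 10y + y^2. Setting dATC/dy = −1000/y^2 − 10 + 2y = 0 gives y = 10 (since 2·10^3 − 10·10^2 = 1000).
min ATC = 1000/10 + 43 − 10·10 + 10^2 = €143. That is the break-even price.
For €18 ≤ P < €143 the firm produces at a loss; below €18 it shuts down.

Shutdown price = €18; break-even price = €143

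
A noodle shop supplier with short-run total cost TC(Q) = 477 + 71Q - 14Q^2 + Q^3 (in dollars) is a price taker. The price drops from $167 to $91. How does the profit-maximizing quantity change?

Output falls from 12 to 10

MC = 71 - 28Q + 3Q^2; the shutdown threshold is min AVC = $22 (at Q = 7).
At P = $167 ≥ min AVC, set P = MC on the rising branch: Q = 12.
At P = $91 ≥ min AVC, set P = MC: Q = 10. The firm stays open but cuts output.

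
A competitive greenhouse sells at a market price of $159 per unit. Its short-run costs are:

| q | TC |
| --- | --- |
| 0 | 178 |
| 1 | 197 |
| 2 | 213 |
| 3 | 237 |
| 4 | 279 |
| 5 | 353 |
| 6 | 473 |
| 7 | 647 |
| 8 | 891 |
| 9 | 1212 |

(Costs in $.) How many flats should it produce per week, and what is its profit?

Compute π = P·q − TC at each output: q=0: -178; q=1: -38; q=2: 105; q=3: 240; q=4: 357; q=5: 442; q=6: 481; q=7: 466; q=8: 381; q=9: 219.
Profit is maximized at q = 6. AVC there is 295/6 = $49.17 ≤ P, so producing beats shutting down (which would give -$178).

q = 6; profit = $481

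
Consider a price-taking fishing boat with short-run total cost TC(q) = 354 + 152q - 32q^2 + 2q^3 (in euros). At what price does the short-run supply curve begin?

€24 per unit

The shutdown price is the minimum of AVC. VC = 152q - 32q^2 + 2q^3, so AVC = 152 - 32q + 2q^2.
dAVC/dq = -32 + 4q = 0 gives q = 8. min AVC = 152 - 32·8 + 2·8^2 = 24.
So the shutdown price is €24.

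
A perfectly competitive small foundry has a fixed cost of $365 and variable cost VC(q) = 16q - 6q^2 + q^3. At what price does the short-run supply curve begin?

The shutdown price is the minimum of AVC. VC = 16q - 6q^2 + q^3, so AVC = 16 - 6q + q^2.
At the minimum of AVC, MC = AVC. MC = 16 - 12q + 3q^2; setting MC = AVC gives 2q^2 - 6q = 0, so q = 3. min AVC = 7.
The firm shuts down for any P below $7.

$7 per unit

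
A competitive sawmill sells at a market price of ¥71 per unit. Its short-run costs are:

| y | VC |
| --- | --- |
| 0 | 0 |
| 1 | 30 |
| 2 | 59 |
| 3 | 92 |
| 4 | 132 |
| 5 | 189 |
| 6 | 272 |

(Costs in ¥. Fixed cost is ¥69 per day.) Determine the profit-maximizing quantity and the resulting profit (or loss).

y = 5; profit = ¥97

Compute π = P·y − TC at each output: y=0: -69; y=1: -28; y=2: 14; y=3: 52; y=4: 83; y=5: 97; y=6: 85.
Profit is maximized at y = 5. AVC there is 189/5 = ¥37.80 ≤ P, so producing beats shutting down (which would give -¥69).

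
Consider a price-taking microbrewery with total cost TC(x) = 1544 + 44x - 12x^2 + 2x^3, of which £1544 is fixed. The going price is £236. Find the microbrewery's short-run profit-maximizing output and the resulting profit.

AVC = 44 - 12x + 2x^2; min AVC = £26 at x = 3. Since P = £236 ≥ min AVC, the firm produces.
With MC = 44 - 24x + 6x^2, P = MC on the upward-sloping part at x* = 8.
TR = 236·8 = 1888. TC = 1544 + 608 = 2152. Profit = 1888 − 2152 = -£264.
Shutting down would mean losing the fixed cost of £1544, so operating at a loss of £264 is better by £1280.

Profit = -£264 at x = 8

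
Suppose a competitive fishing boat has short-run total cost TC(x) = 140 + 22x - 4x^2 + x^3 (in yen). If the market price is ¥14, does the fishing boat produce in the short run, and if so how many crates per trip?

Shut down

From TC, MC = TC'(x) = 22 - 8x + 3x^2 and AVC = VC/x = 22 - 4x + x^2.
AVC hits its minimum where MC = AVC, at x = 2, giving min AVC = 22 - 4·2 + 2^2 = ¥18.
With P < min AVC (¥14 < ¥18), every unit sold adds to the loss.
The firm minimizes its loss by shutting down and losing only its fixed cost of ¥140.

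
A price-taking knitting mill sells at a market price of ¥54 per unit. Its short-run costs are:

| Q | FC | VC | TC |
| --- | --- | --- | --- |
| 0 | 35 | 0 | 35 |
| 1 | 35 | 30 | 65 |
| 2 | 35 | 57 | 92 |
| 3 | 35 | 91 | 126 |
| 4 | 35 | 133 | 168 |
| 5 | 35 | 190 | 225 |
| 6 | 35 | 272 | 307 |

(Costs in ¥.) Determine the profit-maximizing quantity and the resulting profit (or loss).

Q = 4; profit = ¥48

Compute π = P·Q − TC at each output: Q=0: -35; Q=1: -11; Q=2: 16; Q=3: 36; Q=4: 48; Q=5: 45; Q=6: 17.
Profit is maximized at Q = 4. AVC there is 133/4 = ¥33.25 ≤ P, so producing beats shutting down (which would give -¥35).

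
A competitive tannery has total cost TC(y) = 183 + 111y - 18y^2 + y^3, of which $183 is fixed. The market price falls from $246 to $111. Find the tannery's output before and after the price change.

Output falls from 15 to 12

AVC = 111 - 18y + y^2, minimized at y = 9 where min AVC = $30. MC = 111 - 36y + 3y^2.
At P = $246 ≥ min AVC, set P = MC on the rising branch: y = 15.
At P = $111 ≥ min AVC, set P = MC: y = 12. The firm stays open but cuts output.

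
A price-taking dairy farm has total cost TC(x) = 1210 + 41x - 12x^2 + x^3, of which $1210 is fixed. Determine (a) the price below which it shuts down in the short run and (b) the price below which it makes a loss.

Shutdown price = $5; break-even price = $140

AVC = 41 - 12x + x^2; minimized at x = 6, giving min AVC = $5. That is the shutdown price.
ATC = 1210/x + 41 - 12x + x^2. Setting dATC/dx = −1210/x^2 − 12 + 2x = 0 gives x = 11 (since 2·11^3 − 12·11^2 = 1210).
min ATC = 1210/11 + 41 − 12·11 + 11^2 = $140. That is the break-even price.
For $5 ≤ P < $140 the firm produces at a loss; below $5 it shuts down.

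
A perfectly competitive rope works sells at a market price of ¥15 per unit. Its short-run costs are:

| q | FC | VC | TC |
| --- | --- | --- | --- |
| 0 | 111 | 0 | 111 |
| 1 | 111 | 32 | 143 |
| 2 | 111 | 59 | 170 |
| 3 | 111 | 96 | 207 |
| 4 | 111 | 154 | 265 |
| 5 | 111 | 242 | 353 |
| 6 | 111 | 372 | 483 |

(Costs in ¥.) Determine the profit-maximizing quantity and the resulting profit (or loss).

q = 0 (shut down); profit = -¥111

Tabulate TR − TC: q=0: -111; q=1: -128; q=2: -140; q=3: -162; q=4: -205; q=5: -278; q=6: -393.
Profit is highest at q = 0. Equivalently, the lowest AVC in the table is 59/2 ≈ ¥29.50 at q = 2, and P = ¥15 falls below it — price never covers variable cost, so the firm shuts down and loses only its fixed cost.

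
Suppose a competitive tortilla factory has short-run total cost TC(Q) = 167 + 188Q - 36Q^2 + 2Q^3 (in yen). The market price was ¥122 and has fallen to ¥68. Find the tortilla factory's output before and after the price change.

MC = 188 - 72Q + 6Q^2; the shutdown threshold is min AVC = ¥26 (at Q = 9).
At P = ¥122 ≥ min AVC, set P = MC on the rising branch: Q = 11.
At P = ¥68 ≥ min AVC, set P = MC: Q = 10. The firm stays open but cuts output.

Output falls from 11 to 10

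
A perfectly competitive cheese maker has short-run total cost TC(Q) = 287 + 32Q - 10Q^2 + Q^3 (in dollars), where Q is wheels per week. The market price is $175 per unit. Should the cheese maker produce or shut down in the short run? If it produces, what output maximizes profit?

Produce at Q = 11

Variable cost is VC = 32Q - 10Q^2 + Q^3, so AVC = VC/Q = 32 - 10Q + Q^2 and MC = dTC/dQ = 32 - 20Q + 3Q^2.
AVC is minimized where dAVC/dQ = -10 + 2Q = 0, at Q = 5; min AVC = 32 - 10·5 + 5^2 = $7.
P = $175 exceeds min AVC = $7, so the firm stays open.
Set P = MC: 175 = 32 - 20Q + 3Q^2 → -143 - 20Q + 3Q^2 = 0. The roots are Q = -13/3 and Q = 11; the profit-maximizing output is on the rising part of MC, so Q* = 11.
Check: AVC at Q = 11 is $43 ≤ P, so revenue covers variable cost.
Profit = P·Q − TC = 175·11 − 760 = $1165.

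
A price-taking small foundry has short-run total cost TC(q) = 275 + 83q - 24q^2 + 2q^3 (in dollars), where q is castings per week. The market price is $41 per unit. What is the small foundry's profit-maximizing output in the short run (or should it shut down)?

Produce at q = 7

Strip out fixed cost: VC = 83q - 24q^2 + 2q^3. Then AVC = 83 - 24q + 2q^2 and MC = 83 - 48q + 6q^2.
AVC is minimized where dAVC/dq = -24 + 4q = 0, at q = 6; min AVC = 83 - 24·6 + 2·6^2 = $11.
Because $41 ≥ $11, revenue can cover variable cost; the firm operates.
Solving P = MC: 42 - 48q + 6q^2 = 0 ⇒ q = 1 or 7. On the upward-sloping branch, q* = 7.
Check: AVC at q = 7 is $13 ≤ P, so revenue covers variable cost.
Profit = P·q − TC = 41·7 − 366 = -$79, a loss, but smaller than the $275 fixed cost the firm would lose by shutting down.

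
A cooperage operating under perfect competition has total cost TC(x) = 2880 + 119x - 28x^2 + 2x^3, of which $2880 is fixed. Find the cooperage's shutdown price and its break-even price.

Shutdown price = $21; break-even price = $311

AVC = 119 - 28x + 2x^2; minimized at x = 7, giving min AVC = $21. That is the shutdown price.
ATC = 2880/x + 119 - 28x + 2x^2. Setting dATC/dx = −2880/x^2 − 28 + 4x = 0 gives x = 12 (since 4·12^3 − 28·12^2 = 2880).
min ATC = 2880/12 + 119 − 28·12 + 2·12^2 = $311. That is the break-even price.
Between these two prices the firm operates at a loss; above $311 it earns a profit.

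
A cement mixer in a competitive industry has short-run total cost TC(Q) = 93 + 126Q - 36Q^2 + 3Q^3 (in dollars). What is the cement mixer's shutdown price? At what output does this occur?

$18 per unit, at Q = 6

The shutdown price is the minimum of AVC. VC = 126Q - 36Q^2 + 3Q^3, so AVC = 126 - 36Q + 3Q^2.
dAVC/dQ = -36 + 6Q = 0 gives Q = 6. min AVC = 126 - 36·6 + 3·6^2 = 18.
The firm shuts down for any P below $18.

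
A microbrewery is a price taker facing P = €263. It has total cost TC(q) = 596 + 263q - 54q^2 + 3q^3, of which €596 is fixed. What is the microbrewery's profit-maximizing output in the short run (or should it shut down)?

Produce at q = 12

From TC, MC = TC'(q) = 263 - 108q + 9q^2 and AVC = VC/q = 263 - 54q + 3q^2.
The AVC parabola has its vertex at q = 54/6 = 9, where AVC = 263 - 54·9 + 3·9^2 = €20.
P = €263 exceeds min AVC = €20, so the firm stays open.
Solving P = MC: -108q + 9q^2 = 0 ⇒ q = 0 or 12. On the upward-sloping branch, q* = 12.
Check: AVC at q = 12 is €47 ≤ P, so revenue covers variable cost.
Profit = P·q − TC = 263·12 − 1160 = €1996.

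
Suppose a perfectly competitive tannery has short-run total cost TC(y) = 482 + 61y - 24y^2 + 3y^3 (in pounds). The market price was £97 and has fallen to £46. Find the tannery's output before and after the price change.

AVC = 61 - 24y + 3y^2, minimized at y = 4 where min AVC = £13. MC = 61 - 48y + 9y^2.
With P = £97 above the shutdown price, P = MC gives y = 6.
At P = £46 ≥ min AVC, set P = MC: y = 5. The firm stays open but cuts output.

Output falls from 6 to 5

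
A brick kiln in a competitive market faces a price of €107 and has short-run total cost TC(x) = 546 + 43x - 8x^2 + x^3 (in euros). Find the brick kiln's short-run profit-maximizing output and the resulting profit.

AVC = 43 - 8x + x^2 has its minimum €27 at x = 4; price €107 clears that bar, so the firm operates.
With MC = 43 - 16x + 3x^2, P = MC on the upward-sloping part at x* = 8.
TR = 107·8 = 856. TC = 546 + 344 = 890. Profit = 856 − 890 = -€34.
That loss of €34 beats the €546 the firm would lose by shutting down; producing recovers €512 of fixed cost.

Profit = -€34 at x = 8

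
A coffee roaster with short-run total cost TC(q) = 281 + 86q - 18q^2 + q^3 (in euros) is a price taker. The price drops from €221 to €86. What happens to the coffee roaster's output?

Output falls from 15 to 12

AVC = 86 - 18q + q^2, minimized at q = 9 where min AVC = €5. MC = 86 - 36q + 3q^2.
At P = €221 ≥ min AVC, set P = MC on the rising branch: q = 15.
At P = €86 ≥ min AVC, set P = MC: q = 12. The firm stays open but cuts output.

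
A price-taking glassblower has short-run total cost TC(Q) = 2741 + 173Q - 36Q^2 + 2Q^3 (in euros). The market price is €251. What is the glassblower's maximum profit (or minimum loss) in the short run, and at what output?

Profit = -€37 at Q = 13

AVC = 173 - 36Q + 2Q^2; min AVC = €11 at Q = 9. Since P = €251 ≥ min AVC, the firm produces.
MC = 173 - 72Q + 6Q^2. Setting P = MC and taking the root on the rising branch gives Q* = 13.
TR = 251·13 = 3263. TC = 2741 + 559 = 3300. Profit = 3263 − 3300 = -€37.
Shutting down would mean losing the fixed cost of €2741, so operating at a loss of €37 is better by €2704.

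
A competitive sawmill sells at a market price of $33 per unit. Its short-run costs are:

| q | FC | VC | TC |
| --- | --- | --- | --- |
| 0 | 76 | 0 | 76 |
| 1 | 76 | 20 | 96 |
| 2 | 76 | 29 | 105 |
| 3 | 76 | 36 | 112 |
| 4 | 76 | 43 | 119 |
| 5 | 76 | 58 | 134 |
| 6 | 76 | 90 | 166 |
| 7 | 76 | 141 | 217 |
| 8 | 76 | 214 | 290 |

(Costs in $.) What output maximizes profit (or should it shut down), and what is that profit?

q = 6; profit = $32

Profit at each row (π = 33q − TC): q=0: -76; q=1: -63; q=2: -39; q=3: -13; q=4: 13; q=5: 31; q=6: 32; q=7: 14; q=8: -26.
Profit is maximized at q = 6. AVC there is 90/6 = $15 ≤ P, so producing beats shutting down (which would give -$76).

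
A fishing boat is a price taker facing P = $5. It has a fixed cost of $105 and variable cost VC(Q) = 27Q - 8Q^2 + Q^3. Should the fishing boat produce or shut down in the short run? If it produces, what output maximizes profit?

Shut down

Strip out fixed cost: VC = 27Q - 8Q^2 + Q^3. Then AVC = 27 - 8Q + Q^2 and MC = 27 - 16Q + 3Q^2.
AVC is minimized where dAVC/dQ = -8 + 2Q = 0, at Q = 4; min AVC = 27 - 8·4 + 4^2 = $11.
P = $5 lies below min AVC = $11; no output level covers variable cost.
Best response: produce nothing and absorb the $105 fixed cost.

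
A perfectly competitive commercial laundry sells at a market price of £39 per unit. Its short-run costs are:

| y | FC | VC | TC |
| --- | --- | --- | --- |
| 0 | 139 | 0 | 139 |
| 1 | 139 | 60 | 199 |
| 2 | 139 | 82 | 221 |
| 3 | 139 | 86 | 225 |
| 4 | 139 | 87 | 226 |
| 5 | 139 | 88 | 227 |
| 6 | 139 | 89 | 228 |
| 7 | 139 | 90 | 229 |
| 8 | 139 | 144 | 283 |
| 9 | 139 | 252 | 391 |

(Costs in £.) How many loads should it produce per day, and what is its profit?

y = 7; profit = £44

Tabulate TR − TC: y=0: -139; y=1: -160; y=2: -143; y=3: -108; y=4: -70; y=5: -32; y=6: 6; y=7: 44; y=8: 29; y=9: -40.
Profit is maximized at y = 7. AVC there is 90/7 = £12.86 ≤ P, so producing beats shutting down (which would give -£139).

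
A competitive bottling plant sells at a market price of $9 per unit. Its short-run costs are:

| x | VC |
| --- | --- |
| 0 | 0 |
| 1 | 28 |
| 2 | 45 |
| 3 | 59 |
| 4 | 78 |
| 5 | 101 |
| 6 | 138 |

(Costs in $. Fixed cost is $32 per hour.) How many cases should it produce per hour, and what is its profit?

Tabulate TR − TC: x=0: -32; x=1: -51; x=2: -59; x=3: -64; x=4: -74; x=5: -88; x=6: -116.
Profit is highest at x = 0. Equivalently, the lowest AVC in the table is 78/4 ≈ $19.50 at x = 4, and P = $9 falls below it — price never covers variable cost, so the firm shuts down and loses only its fixed cost.

x = 0 (shut down); profit = -$32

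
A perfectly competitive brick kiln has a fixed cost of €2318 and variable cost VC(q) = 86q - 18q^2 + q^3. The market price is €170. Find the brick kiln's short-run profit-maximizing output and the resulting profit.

Profit = -€358 at q = 14

AVC = 86 - 18q + q^2 has its minimum €5 at q = 9; price €170 clears that bar, so the firm operates.
With MC = 86 - 36q + 3q^2, P = MC on the upward-sloping part at q* = 14.
TR = 170·14 = 2380. TC = 2318 + 420 = 2738. Profit = 2380 − 2738 = -€358.
That loss of €358 beats the €2318 the firm would lose by shutting down; producing recovers €1960 of fixed cost.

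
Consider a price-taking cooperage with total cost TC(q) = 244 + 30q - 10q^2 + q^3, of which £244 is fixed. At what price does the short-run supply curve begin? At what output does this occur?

The shutdown price is the minimum of AVC. VC = 30q - 10q^2 + q^3, so AVC = 30 - 10q + q^2.
At the minimum of AVC, MC = AVC. MC = 30 - 20q + 3q^2; setting MC = AVC gives 2q^2 - 10q = 0, so q = 5. min AVC = 5.
So the shutdown price is £5.

£5 per unit, at q = 5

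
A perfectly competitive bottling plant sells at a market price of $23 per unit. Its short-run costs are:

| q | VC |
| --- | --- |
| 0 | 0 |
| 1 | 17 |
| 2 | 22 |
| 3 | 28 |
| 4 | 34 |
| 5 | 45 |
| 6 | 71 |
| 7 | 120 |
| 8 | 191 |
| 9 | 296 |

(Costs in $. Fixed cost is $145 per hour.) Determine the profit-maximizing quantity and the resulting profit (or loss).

Profit at each row (π = 23q − TC): q=0: -145; q=1: -139; q=2: -121; q=3: -104; q=4: -87; q=5: -75; q=6: -78; q=7: -104; q=8: -152; q=9: -234.
Profit is maximized at q = 5. AVC there is 45/5 = $9 ≤ P, so producing beats shutting down (which would give -$145).

q = 5; profit = -$75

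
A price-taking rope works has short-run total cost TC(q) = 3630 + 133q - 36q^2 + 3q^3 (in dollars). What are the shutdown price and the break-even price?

Shutdown price = $25; break-even price = $430

Shutdown price = min AVC. AVC = 133 - 36q + 3q^2, with vertex at q = 6 and minimum $25.
ATC = 3630/q + 133 - 36q + 3q^2. Setting dATC/dq = −3630/q^2 − 36 + 6q = 0 gives q = 11 (since 6·11^3 − 36·11^2 = 3630).
min ATC = 3630/11 + 133 − 36·11 + 3·11^2 = $430. That is the break-even price.
For $25 ≤ P < $430 the firm produces at a loss; below $25 it shuts down.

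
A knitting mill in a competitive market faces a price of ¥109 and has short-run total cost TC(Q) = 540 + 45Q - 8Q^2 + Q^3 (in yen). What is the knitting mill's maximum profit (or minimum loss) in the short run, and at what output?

AVC = 45 - 8Q + Q^2 has its minimum ¥29 at Q = 4; price ¥109 clears that bar, so the firm operates.
With MC = 45 - 16Q + 3Q^2, P = MC on the upward-sloping part at Q* = 8.
TR = 109·8 = 872. TC = 540 + 360 = 900. Profit = 872 − 900 = -¥28.
Shutting down would mean losing the fixed cost of ¥540, so operating at a loss of ¥28 is better by ¥512.

Profit = -¥28 at Q = 8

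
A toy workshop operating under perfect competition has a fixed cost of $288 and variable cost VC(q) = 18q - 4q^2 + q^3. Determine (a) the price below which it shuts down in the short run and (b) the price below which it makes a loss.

Shutdown price = $14; break-even price = $78

AVC = 18 - 4q + q^2; minimized at q = 2, giving min AVC = $14. That is the shutdown price.
ATC = 288/q + 18 - 4q + q^2. Setting dATC/dq = −288/q^2 − 4 + 2q = 0 gives q = 6 (since 2·6^3 − 4·6^2 = 288).
min ATC = 288/6 + 18 − 4·6 + 6^2 = $78. That is the break-even price.
For $14 ≤ P < $78 the firm produces at a loss; below $14 it shuts down.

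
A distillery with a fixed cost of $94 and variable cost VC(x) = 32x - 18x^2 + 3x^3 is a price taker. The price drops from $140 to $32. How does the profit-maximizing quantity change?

Output falls from 6 to 4

AVC = 32 - 18x + 3x^2, minimized at x = 3 where min AVC = $5. MC = 32 - 36x + 9x^2.
With P = $140 above the shutdown price, P = MC gives x = 6.
At P = $32 ≥ min AVC, set P = MC: x = 4. The firm stays open but cuts output.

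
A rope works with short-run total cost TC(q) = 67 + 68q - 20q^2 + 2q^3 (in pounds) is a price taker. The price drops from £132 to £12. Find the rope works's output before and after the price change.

Output falls from 8 to 0 (the firm shuts down)

MC = 68 - 40q + 6q^2; the shutdown threshold is min AVC = £18 (at q = 5).
At P = £132 ≥ min AVC, set P = MC on the rising branch: q = 8.
At P = £12 < min AVC = £18, price no longer covers variable cost at any output, so the firm shuts down: q = 0.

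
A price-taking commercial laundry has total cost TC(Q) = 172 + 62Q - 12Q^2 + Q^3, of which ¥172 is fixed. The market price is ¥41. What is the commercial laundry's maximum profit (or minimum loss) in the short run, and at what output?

AVC = 62 - 12Q + Q^2 has its minimum ¥26 at Q = 6; price ¥41 clears that bar, so the firm operates.
With MC = 62 - 24Q + 3Q^2, P = MC on the upward-sloping part at Q* = 7.
TR = 41·7 = 287. TC = 172 + 189 = 361. Profit = 287 − 361 = -¥74.
That loss of ¥74 beats the ¥172 the firm would lose by shutting down; producing recovers ¥98 of fixed cost.

Profit = -¥74 at Q = 7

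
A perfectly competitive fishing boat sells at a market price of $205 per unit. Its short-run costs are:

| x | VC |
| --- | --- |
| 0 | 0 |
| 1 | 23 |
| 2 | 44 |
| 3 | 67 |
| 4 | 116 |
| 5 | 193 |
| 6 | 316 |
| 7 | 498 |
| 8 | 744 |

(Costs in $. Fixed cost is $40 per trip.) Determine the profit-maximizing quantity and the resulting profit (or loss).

x = 7; profit = $897

Tabulate TR − TC: x=0: -40; x=1: 142; x=2: 326; x=3: 508; x=4: 664; x=5: 792; x=6: 874; x=7: 897; x=8: 856.
Profit is maximized at x = 7. AVC there is 498/7 = $71.14 ≤ P, so producing beats shutting down (which would give -$40).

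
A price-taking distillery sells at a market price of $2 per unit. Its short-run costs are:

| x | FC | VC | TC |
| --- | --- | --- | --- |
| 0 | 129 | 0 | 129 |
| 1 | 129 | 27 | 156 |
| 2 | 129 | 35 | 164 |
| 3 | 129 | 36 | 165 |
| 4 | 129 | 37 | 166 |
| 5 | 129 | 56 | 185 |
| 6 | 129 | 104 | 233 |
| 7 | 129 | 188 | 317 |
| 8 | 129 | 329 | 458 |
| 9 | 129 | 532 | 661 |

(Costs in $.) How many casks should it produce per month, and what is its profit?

Profit at each row (π = 2x − TC): x=0: -129; x=1: -154; x=2: -160; x=3: -159; x=4: -158; x=5: -175; x=6: -221; x=7: -303; x=8: -442; x=9: -643.
Profit is highest at x = 0. Equivalently, the lowest AVC in the table is 37/4 ≈ $9.25 at x = 4, and P = $2 falls below it — price never covers variable cost, so the firm shuts down and loses only its fixed cost.

x = 0 (shut down); profit = -$129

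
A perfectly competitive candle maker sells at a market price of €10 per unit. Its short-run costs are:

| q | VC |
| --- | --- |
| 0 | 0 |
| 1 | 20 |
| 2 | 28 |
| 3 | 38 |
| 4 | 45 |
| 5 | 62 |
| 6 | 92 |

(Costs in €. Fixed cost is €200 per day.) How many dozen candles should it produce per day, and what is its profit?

Tabulate TR − TC: q=0: -200; q=1: -210; q=2: -208; q=3: -208; q=4: -205; q=5: -212; q=6: -232.
Profit is highest at q = 0. Equivalently, the lowest AVC in the table is 45/4 ≈ €11.25 at q = 4, and P = €10 falls below it — price never covers variable cost, so the firm shuts down and loses only its fixed cost.

q = 0 (shut down); profit = -€200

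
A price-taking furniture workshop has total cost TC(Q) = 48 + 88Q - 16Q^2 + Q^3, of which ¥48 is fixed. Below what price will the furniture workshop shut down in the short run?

¥24 per unit

The shutdown price is the minimum of AVC. VC = 88Q - 16Q^2 + Q^3, so AVC = 88 - 16Q + Q^2.
At the minimum of AVC, MC = AVC. MC = 88 - 32Q + 3Q^2; setting MC = AVC gives 2Q^2 - 16Q = 0, so Q = 8. min AVC = 24.
So the shutdown price is ¥24.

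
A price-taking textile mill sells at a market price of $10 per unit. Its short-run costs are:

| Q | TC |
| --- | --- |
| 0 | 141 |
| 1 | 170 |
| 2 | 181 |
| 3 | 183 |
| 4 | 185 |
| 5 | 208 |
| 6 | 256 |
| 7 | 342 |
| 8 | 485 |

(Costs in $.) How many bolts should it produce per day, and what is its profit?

Q = 0 (shut down); profit = -$141

Profit at each row (π = 10Q − TC): Q=0: -141; Q=1: -160; Q=2: -161; Q=3: -153; Q=4: -145; Q=5: -158; Q=6: -196; Q=7: -272; Q=8: -405.
Profit is highest at Q = 0. Equivalently, the lowest AVC in the table is 44/4 ≈ $11 at Q = 4, and P = $10 falls below it — price never covers variable cost, so the firm shuts down and loses only its fixed cost.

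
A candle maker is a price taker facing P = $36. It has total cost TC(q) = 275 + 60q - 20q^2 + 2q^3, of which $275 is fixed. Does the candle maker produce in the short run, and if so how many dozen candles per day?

From TC, MC = TC'(q) = 60 - 40q + 6q^2 and AVC = VC/q = 60 - 20q + 2q^2.
AVC hits its minimum where MC = AVC, at q = 5, giving min AVC = 60 - 20·5 + 2·5^2 = $10.
P = $36 exceeds min AVC = $10, so the firm stays open.
Set P = MC: 36 = 60 - 40q + 6q^2 → 24 - 40q + 6q^2 = 0. The roots are q = 2/3 and q = 6; the profit-maximizing output is on the rising part of MC, so q* = 6.
Check: AVC at q = 6 is $12 ≤ P, so revenue covers variable cost.
Profit = P·q − TC = 36·6 − 347 = -$131, a loss, but smaller than the $275 fixed cost the firm would lose by shutting down.

Produce at q = 6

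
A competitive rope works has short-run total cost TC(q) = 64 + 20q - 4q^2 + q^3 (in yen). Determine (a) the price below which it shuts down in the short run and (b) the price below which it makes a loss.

Shutdown price = min AVC. AVC = 20 - 4q + q^2, with vertex at q = 2 and minimum ¥16.
ATC = 64/q + 20 - 4q + q^2. Setting dATC/dq = −64/q^2 − 4 + 2q = 0 gives q = 4 (since 2·4^3 − 4·4^2 = 64).
min ATC = 64/4 + 20 − 4·4 + 4^2 = ¥36. That is the break-even price.
For ¥16 ≤ P < ¥36 the firm produces at a loss; below ¥16 it shuts down.

Shutdown price = ¥16; break-even price = ¥36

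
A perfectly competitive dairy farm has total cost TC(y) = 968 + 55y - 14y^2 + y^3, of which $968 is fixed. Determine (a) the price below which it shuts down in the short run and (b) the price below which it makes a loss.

Shutdown price = $6; break-even price = $110

Shutdown price = min AVC. AVC = 55 - 14y + y^2, with vertex at y = 7 and minimum $6.
ATC = 968/y + 55 - 14y + y^2. Setting dATC/dy = −968/y^2 − 14 + 2y = 0 gives y = 11 (since 2·11^3 − 14·11^2 = 968).
min ATC = 968/11 + 55 − 14·11 + 11^2 = $110. That is the break-even price.
Between these two prices the firm operates at a loss; above $110 it earns a profit.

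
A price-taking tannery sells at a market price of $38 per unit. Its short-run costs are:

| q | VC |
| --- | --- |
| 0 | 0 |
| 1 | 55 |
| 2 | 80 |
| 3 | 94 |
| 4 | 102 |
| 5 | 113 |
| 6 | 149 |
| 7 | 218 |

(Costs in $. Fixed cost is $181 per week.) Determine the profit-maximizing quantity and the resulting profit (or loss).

q = 6; profit = -$102

Profit at each row (π = 38q − TC): q=0: -181; q=1: -198; q=2: -185; q=3: -161; q=4: -131; q=5: -104; q=6: -102; q=7: -133.
Profit is maximized at q = 6. AVC there is 149/6 = $24.83 ≤ P, so producing beats shutting down (which would give -$181).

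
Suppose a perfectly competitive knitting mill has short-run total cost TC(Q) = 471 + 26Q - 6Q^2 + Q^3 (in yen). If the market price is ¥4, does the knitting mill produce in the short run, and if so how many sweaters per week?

Shut down

Strip out fixed cost: VC = 26Q - 6Q^2 + Q^3. Then AVC = 26 - 6Q + Q^2 and MC = 26 - 12Q + 3Q^2.
The AVC parabola has its vertex at Q = 6/2 = 3, where AVC = 26 - 6·3 + 3^2 = ¥17.
P = ¥4 lies below min AVC = ¥17; no output level covers variable cost.
Best response: produce nothing and absorb the ¥471 fixed cost.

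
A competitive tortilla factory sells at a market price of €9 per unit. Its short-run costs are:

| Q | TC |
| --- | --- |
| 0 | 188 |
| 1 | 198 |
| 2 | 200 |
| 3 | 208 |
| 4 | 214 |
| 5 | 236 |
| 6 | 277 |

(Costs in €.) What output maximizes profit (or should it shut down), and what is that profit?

Q = 4; profit = -€178

Profit at each row (π = 9Q − TC): Q=0: -188; Q=1: -189; Q=2: -182; Q=3: -181; Q=4: -178; Q=5: -191; Q=6: -223.
Profit is maximized at Q = 4. AVC there is 26/4 = €6.50 ≤ P, so producing beats shutting down (which would give -€188).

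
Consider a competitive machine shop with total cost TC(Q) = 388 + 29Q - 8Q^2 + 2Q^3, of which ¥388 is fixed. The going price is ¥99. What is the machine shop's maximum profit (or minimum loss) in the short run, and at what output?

AVC = 29 - 8Q + 2Q^2; min AVC = ¥21 at Q = 2. Since P = ¥99 ≥ min AVC, the firm produces.
With MC = 29 - 16Q + 6Q^2, P = MC on the upward-sloping part at Q* = 5.
TR = 99·5 = 495. TC = 388 + 195 = 583. Profit = 495 − 583 = -¥88.
Shutting down would mean losing the fixed cost of ¥388, so operating at a loss of ¥88 is better by ¥300.

Profit = -¥88 at Q = 5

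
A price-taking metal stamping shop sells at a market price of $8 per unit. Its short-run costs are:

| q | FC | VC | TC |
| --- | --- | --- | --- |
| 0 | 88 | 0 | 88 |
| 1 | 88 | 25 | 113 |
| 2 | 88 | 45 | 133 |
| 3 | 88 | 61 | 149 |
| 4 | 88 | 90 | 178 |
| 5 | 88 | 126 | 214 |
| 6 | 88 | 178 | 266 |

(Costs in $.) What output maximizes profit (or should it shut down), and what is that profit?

Profit at each row (π = 8q − TC): q=0: -88; q=1: -105; q=2: -117; q=3: -125; q=4: -146; q=5: -174; q=6: -218.
Profit is highest at q = 0. Equivalently, the lowest AVC in the table is 61/3 ≈ $20.33 at q = 3, and P = $8 falls below it — price never covers variable cost, so the firm shuts down and loses only its fixed cost.

q = 0 (shut down); profit = -$88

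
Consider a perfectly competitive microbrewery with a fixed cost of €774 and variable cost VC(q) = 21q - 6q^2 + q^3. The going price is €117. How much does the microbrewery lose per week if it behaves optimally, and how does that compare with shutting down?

AVC = 21 - 6q + q^2; min AVC = €12 at q = 3. Since P = €117 ≥ min AVC, the firm produces.
MC = 21 - 12q + 3q^2. Setting P = MC and taking the root on the rising branch gives q* = 8.
TR = 117·8 = 936. TC = 774 + 296 = 1070. Profit = 936 − 1070 = -€134.
That loss of €134 beats the €774 the firm would lose by shutting down; producing recovers €640 of fixed cost.

Profit = -€134 at q = 8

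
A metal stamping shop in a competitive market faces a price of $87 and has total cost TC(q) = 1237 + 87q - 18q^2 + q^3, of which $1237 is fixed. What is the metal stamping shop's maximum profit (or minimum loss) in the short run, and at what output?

Profit = -$373 at q = 12

AVC = 87 - 18q + q^2 has its minimum $6 at q = 9; price $87 clears that bar, so the firm operates.
With MC = 87 - 36q + 3q^2, P = MC on the upward-sloping part at q* = 12.
TR = 87·12 = 1044. TC = 1237 + 180 = 1417. Profit = 1044 − 1417 = -$373.
Shutting down would mean losing the fixed cost of $1237, so operating at a loss of $373 is better by $864.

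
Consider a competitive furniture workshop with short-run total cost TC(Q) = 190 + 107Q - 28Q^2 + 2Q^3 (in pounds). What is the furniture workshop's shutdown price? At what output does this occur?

£9 per unit, at Q = 7

Short-run supply begins at min AVC. From VC = 107Q - 28Q^2 + 2Q^3, AVC = 107 - 28Q + 2Q^2.
At the minimum of AVC, MC = AVC. MC = 107 - 56Q + 6Q^2; setting MC = AVC gives 4Q^2 - 28Q = 0, so Q = 7. min AVC = 9.
The firm shuts down for any P below £9.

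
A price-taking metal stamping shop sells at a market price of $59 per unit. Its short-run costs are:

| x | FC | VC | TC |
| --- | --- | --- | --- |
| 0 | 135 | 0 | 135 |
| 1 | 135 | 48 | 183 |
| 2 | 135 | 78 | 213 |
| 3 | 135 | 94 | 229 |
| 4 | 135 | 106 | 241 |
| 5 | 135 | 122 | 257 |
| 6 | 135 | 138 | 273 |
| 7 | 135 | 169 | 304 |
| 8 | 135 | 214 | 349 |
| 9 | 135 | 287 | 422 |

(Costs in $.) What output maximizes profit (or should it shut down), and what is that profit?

Profit at each row (π = 59x − TC): x=0: -135; x=1: -124; x=2: -95; x=3: -52; x=4: -5; x=5: 38; x=6: 81; x=7: 109; x=8: 123; x=9: 109.
Profit is maximized at x = 8. AVC there is 214/8 = $26.75 ≤ P, so producing beats shutting down (which would give -$135).

x = 8; profit = $123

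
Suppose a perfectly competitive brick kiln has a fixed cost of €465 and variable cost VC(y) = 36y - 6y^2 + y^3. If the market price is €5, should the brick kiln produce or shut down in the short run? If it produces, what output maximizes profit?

Shut down

Strip out fixed cost: VC = 36y - 6y^2 + y^3. Then AVC = 36 - 6y + y^2 and MC = 36 - 12y + 3y^2.
AVC hits its minimum where MC = AVC, at y = 3, giving min AVC = 36 - 6·3 + 3^2 = €27.
With P < min AVC (€5 < €27), every unit sold adds to the loss.
Best response: produce nothing and absorb the €465 fixed cost.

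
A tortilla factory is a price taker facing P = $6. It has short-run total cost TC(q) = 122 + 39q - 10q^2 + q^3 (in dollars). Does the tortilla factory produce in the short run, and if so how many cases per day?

Variable cost is VC = 39q - 10q^2 + q^3, so AVC = VC/q = 39 - 10q + q^2 and MC = dTC/dq = 39 - 20q + 3q^2.
The AVC parabola has its vertex at q = 10/2 = 5, where AVC = 39 - 10·5 + 5^2 = $14.
Since P = $6 < min AVC = $14, price fails to cover variable cost at any output.
Best response: produce nothing and absorb the $122 fixed cost.

Shut down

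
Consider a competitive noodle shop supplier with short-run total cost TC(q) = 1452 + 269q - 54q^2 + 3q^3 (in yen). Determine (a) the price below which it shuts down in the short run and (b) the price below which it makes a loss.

AVC = 269 - 54q + 3q^2; minimized at q = 9, giving min AVC = ¥26. That is the shutdown price.
ATC = 1452/q + 269 - 54q + 3q^2. Setting dATC/dq = −1452/q^2 − 54 + 6q = 0 gives q = 11 (since 6·11^3 − 54·11^2 = 1452).
min ATC = 1452/11 + 269 − 54·11 + 3·11^2 = ¥170. That is the break-even price.
For ¥26 ≤ P < ¥170 the firm produces at a loss; below ¥26 it shuts down.

Shutdown price = ¥26; break-even price = ¥170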